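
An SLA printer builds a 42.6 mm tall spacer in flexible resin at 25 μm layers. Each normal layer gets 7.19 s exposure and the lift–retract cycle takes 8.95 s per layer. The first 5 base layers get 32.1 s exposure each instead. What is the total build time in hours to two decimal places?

Layers = ⌈42.6/0.025⌉ = 1704.
Bottom layers = 5 × (32.1 + 8.95), so 205.25 s.
Remaining layers = 1699 × (7.19 + 8.95), so 27421.86 s.
Sum: 205.25 + 27421.86 = 27627.11 s → 7.67 hours.

7.67 hours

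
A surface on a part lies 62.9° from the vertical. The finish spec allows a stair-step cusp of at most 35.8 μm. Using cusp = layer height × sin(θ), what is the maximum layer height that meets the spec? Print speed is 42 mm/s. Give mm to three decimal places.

0.040 mm

t = h_c / sin θ = 0.0358 / 0.8902 = 0.040 mm.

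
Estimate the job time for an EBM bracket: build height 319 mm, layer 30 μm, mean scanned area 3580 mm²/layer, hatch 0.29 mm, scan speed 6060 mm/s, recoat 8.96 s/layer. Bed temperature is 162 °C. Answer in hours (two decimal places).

32.48 hours

Layers = ⌈319/0.03⌉ = 10634.
Hatch length per layer: 3580 / 0.29 → 12344.8 mm.
Scan time per layer = 12344.8 / 6060, so 2.0371 s.
Time per layer: 2.0371 + 8.96 → 10.9971 s.
10634 layers × 10.9971 s/layer = 116943.1614 s, i.e. 32.48 hours.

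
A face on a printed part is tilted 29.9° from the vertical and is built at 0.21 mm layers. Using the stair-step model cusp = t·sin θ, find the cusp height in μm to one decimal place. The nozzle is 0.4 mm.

104.7 μm

sin(29.9°) = 0.4985, so cusp = 0.21 × 0.4985 = 0.104685 mm → 104.7 μm.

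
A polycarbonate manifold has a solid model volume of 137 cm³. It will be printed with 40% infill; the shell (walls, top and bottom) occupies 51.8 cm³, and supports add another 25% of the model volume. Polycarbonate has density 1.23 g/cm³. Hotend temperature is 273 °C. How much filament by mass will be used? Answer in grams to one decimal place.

Volume inside the shell: 137 − 51.8 → 85.2 cm³.
Infill volume = 0.40 × 85.2 = 34.08 cm³.
Support: 0.25 × 137 → 34.25 cm³.
Total printed volume = 51.8 + 34.08 + 34.25, so 120.13 cm³.
Mass: 120.13 × 1.23 → 147.7599 g.

147.8 g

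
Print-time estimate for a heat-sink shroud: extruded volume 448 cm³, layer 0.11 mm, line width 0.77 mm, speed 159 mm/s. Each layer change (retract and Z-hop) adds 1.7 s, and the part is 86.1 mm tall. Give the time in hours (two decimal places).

9.61 hours

Line area: 0.11 × 0.77 → 0.0847 mm².
Total extruded path = 448000/0.0847 = 5289256.2 mm.
Extrusion time = 5289256.2 / 159, so 33265.8 s.
Number of layers: 86.1 / 0.11 → 783 (rounded up).
Layer-change overhead = 783 × 1.7, so 1331.1 s.
Altogether 33265.8 + 1331.1 = 34596.9 s, i.e. 9.61 hours.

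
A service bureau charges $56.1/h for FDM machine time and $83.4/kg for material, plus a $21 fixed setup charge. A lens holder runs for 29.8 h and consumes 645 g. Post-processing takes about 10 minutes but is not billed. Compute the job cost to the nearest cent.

$1746.57

Machine-time cost: 56.1 × 29.8 → $1671.78.
Material cost: 83.4 × 645/1000 → $53.793.
Adding setup: 1671.78 + 53.793 + 21 → 1746.573 ≈ $1746.57.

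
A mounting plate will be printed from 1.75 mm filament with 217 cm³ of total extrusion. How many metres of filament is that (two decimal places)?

90.22 m

Cross-section of 1.75 mm filament: π·(1.75/2)² = 2.4053 mm².
L = 217000 mm³ / 2.4053 mm² = 90217.44 mm, i.e. 90.22 m.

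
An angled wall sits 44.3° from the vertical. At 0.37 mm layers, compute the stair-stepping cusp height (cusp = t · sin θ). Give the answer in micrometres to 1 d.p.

h_c = t·sin θ = 0.37 × 0.6984 = 0.258408 mm (258.4 μm).

258.4 μm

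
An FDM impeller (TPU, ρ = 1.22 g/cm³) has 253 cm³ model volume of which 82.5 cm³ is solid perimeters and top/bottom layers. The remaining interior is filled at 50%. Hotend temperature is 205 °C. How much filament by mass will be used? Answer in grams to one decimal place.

204.7 g

Volume inside the shell: 253 − 82.5 → 170.5 cm³.
Deposited infill: 0.50 × 170.5 → 85.25 cm³.
Total printed volume = 82.5 + 85.25, so 167.75 cm³.
Mass = 167.75 × 1.22, so 204.655 g.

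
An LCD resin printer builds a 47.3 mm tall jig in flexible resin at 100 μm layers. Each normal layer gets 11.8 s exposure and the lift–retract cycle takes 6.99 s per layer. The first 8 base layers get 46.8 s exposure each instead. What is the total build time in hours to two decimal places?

2.55 hours

Layer count = ceil(47.3 / 0.1) = 473.
Bottom layers = 8 × (46.8 + 6.99) = 430.32 s.
Normal layers = 465 × (11.8 + 6.99) = 8737.35 s.
Total = 430.32 + 8737.35 = 9167.67 s = 2.55 hours.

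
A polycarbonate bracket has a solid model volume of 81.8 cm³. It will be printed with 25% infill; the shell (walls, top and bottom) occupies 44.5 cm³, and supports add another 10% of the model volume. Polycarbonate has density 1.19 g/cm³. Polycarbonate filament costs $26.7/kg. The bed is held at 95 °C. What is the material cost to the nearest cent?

Infill region: 81.8 − 44.5 → 37.3 cm³.
Infill deposited = 0.25 × 37.3, so 9.325 cm³.
Support: 0.10 × 81.8 → 8.18 cm³.
Total printed volume = 44.5 + 9.325 + 8.18 = 62.005 cm³.
Mass: 62.005 × 1.19 → 73.78595 g.
At $26.7/kg: 73.78595/1000 × 26.7 = $1.97.

$1.97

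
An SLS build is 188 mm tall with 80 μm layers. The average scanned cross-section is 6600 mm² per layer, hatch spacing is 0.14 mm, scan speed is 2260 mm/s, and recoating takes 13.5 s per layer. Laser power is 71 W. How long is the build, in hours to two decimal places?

22.43 hours

Number of layers: 188 / 0.08 → 2350 (rounded up).
Scan path per layer = 6600 / 0.14, so 47142.9 mm.
Laser time per layer = 47142.9 / 2260 = 20.8597 s.
Time per layer: 20.8597 + 13.5 → 34.3597 s.
Build time = 2350 × 34.3597 = 80745.295 s = 22.43 hours.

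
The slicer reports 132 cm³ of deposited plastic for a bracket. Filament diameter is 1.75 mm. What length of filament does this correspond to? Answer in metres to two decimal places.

Cross-section of 1.75 mm filament: π·(1.75/2)² = 2.4053 mm².
Length = 132 cm³ / 2.4053 mm² = 132000 / 2.4053 = 54878.81 mm = 54.88 m.

54.88 m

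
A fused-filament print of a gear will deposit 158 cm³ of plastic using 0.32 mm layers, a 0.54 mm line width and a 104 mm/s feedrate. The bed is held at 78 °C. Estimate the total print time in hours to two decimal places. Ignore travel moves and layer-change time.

Extrusion cross-section: 0.32 × 0.54 → 0.1728 mm².
Toolpath length = 158 cm³ / 0.1728 mm² = 158000 / 0.1728 = 914351.9 mm.
Extrusion time = 914351.9 / 104, so 8791.8 s.
8791.8 s = 2.44 hours.

2.44 hours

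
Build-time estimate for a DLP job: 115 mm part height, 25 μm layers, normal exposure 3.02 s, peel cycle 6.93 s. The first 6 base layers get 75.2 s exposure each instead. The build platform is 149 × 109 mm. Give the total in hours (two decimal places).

Number of layers: 115 / 0.025 → 4600 (rounded up).
Base layers = 6 × (75.2 + 6.93) = 492.78 s.
Remaining layers = 4594 × (3.02 + 6.93) = 45710.3 s.
Total = 492.78 + 45710.3 = 46203.08 s = 12.83 hours.

12.83 hours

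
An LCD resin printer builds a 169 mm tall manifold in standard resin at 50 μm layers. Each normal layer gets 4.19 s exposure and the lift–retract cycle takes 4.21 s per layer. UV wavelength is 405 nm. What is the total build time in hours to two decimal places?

Layers = ⌈169/0.05⌉ = 3380.
Each layer takes = 4.19 + 4.21, so 8.4 s.
Build time: 3380 × 8.4 s = 28392 s, i.e. 7.89 hours.

7.89 hours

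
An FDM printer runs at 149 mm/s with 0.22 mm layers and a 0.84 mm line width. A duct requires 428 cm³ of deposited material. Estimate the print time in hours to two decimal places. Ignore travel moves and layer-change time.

4.32 hours

Extrusion cross-section = 0.22 × 0.84, so 0.1848 mm².
Path length: 428000 mm³ / 0.1848 mm² → 2316017.3 mm.
Time extruding = 2316017.3 / 149 = 15543.7 s.
Converting: 15543.7 s = 4.32 hours.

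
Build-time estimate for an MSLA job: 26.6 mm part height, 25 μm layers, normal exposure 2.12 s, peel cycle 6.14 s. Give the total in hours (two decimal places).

Layers = ⌈26.6/0.025⌉ = 1064.
Per-layer time = 2.12 + 6.14, so 8.26 s.
Build time: 1064 × 8.26 s = 8788.64 s, i.e. 2.44 hours.

2.44 hours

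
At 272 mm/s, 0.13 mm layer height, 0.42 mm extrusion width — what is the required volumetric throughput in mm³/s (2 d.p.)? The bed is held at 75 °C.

14.85

Bead cross-section: 0.13 × 0.42 → 0.0546 mm².
Volumetric flow = 272 × 0.0546 = 14.85 mm³/s.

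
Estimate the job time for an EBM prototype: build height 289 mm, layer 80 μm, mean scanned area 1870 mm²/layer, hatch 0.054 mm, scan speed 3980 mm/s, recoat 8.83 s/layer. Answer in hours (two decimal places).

17.59 hours

Layers = ⌈289/0.08⌉ = 3613.
Scan path per layer: 1870 / 0.054 → 34629.6 mm.
Scan time per layer: 34629.6 / 3980 → 8.7009 s.
Layer cycle = 8.7009 + 8.83 = 17.5309 s.
3613 layers × 17.5309 s/layer = 63339.1417 s, i.e. 17.59 hours.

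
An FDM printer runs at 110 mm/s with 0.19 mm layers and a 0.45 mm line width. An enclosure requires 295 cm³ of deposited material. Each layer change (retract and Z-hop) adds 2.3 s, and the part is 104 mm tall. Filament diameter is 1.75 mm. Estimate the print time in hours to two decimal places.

9.06 hours

Extrusion cross-section = 0.19 × 0.45 = 0.0855 mm².
Path length: 295000 mm³ / 0.0855 mm² → 3450292.4 mm.
Extrusion time: 3450292.4 / 110 → 31366.3 s.
Layer count = ceil(104 / 0.19) = 548.
Non-print overhead = 548 × 2.3 = 1260.4 s.
Altogether 31366.3 + 1260.4 = 32626.7 s, i.e. 9.06 hours.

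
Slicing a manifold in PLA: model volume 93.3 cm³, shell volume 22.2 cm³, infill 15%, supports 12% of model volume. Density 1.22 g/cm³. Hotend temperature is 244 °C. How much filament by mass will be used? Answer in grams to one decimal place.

Volume inside the shell = 93.3 − 22.2 = 71.1 cm³.
Infill deposited = 0.15 × 71.1 = 10.665 cm³.
Support = 0.12 × 93.3, so 11.196 cm³.
Total printed volume = 22.2 + 10.665 + 11.196 = 44.061 cm³.
Mass = 44.061 × 1.22 = 53.75442 g.

53.8 g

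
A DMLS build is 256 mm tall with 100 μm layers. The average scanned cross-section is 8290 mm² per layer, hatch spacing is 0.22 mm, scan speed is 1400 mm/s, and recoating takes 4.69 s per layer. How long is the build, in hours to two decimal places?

Layer count = ceil(256 / 0.1) = 2560.
Scan path per layer: 8290 / 0.22 → 37681.8 mm.
Per-layer scan time = 37681.8 / 1400 = 26.9156 s.
Per-layer time: 26.9156 + 4.69 → 31.6056 s.
2560 layers × 31.6056 s/layer = 80910.336 s, i.e. 22.48 hours.

22.48 hours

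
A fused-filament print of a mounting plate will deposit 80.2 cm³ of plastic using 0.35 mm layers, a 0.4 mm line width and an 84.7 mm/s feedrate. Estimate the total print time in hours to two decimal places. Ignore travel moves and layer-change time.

1.88 hours

Line area = 0.35 × 0.4, so 0.14 mm².
Total extruded path = 80200/0.14 = 572857.1 mm.
Time extruding: 572857.1 / 84.7 → 6763.4 s.
That's 6763.4 s → 1.88 hours.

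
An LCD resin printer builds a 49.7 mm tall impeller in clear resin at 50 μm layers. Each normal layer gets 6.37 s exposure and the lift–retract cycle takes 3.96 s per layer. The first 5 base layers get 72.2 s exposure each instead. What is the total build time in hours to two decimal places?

Layer count = ceil(49.7 / 0.05) = 994.
Burn-in layers: 5 × (72.2 + 3.96) → 380.8 s.
Normal layers: 989 × (6.37 + 3.96) → 10216.37 s.
Sum: 380.8 + 10216.37 = 10597.17 s → 2.94 hours.

2.94 hours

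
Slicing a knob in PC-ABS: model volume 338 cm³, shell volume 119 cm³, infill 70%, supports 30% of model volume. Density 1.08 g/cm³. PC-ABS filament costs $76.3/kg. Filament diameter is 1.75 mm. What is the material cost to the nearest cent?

Volume inside the shell: 338 − 119 → 219 cm³.
Infill volume: 0.70 × 219 → 153.3 cm³.
Support = 0.30 × 338 = 101.4 cm³.
Deposited volume = 119 + 153.3 + 101.4 = 373.7 cm³.
Mass = 373.7 × 1.08, so 403.596 g.
Cost = 403.596 g / 1000 × $76.3/kg = $30.79.

$30.79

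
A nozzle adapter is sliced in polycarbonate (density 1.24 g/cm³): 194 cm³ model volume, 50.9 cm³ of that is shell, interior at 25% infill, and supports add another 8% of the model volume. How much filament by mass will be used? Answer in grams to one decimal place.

Infill region = 194 − 50.9, so 143.1 cm³.
Infill volume = 0.25 × 143.1, so 35.775 cm³.
Support = 0.08 × 194 = 15.52 cm³.
Total printed volume = 50.9 + 35.775 + 15.52, so 102.195 cm³.
Mass: 102.195 × 1.24 → 126.7218 g.

126.7 g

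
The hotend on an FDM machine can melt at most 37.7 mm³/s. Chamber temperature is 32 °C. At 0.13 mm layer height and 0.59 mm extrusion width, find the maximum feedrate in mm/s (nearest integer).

Extrusion cross-section = 0.13 × 0.59, so 0.0767 mm².
v_max = Q/A = 37.7/0.0767 = 491.53 mm/s → 492 mm/s.

492 mm/s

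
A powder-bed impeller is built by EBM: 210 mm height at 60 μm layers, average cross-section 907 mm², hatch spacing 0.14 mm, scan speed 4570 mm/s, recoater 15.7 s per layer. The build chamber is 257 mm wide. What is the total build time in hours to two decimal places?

Layers = ⌈210/0.06⌉ = 3500.
Per-layer scan distance = 907 / 0.14, so 6478.6 mm.
Per-layer scan time = 6478.6 / 4570, so 1.4176 s.
Time per layer = 1.4176 + 15.7 = 17.1176 s.
3500 layers × 17.1176 s/layer = 59911.6 s, i.e. 16.64 hours.

16.64 hours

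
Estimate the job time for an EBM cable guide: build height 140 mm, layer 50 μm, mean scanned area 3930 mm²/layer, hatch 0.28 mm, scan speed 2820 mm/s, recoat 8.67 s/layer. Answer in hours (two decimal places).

Number of layers: 140 / 0.05 → 2800 (rounded up).
Scan path per layer = 3930 / 0.28 = 14035.7 mm.
Beam time per layer = 14035.7 / 2820 = 4.9772 s.
Per-layer time = 4.9772 + 8.67 = 13.6472 s.
Total: 2800 × 13.6472 s = 38212.16 s → 10.61 hours.

10.61 hours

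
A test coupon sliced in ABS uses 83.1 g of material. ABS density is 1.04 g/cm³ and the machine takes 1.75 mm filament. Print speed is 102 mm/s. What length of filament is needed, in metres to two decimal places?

33.22 m

Volume = 83.1 g / 1.04 g·cm⁻³ = 79.9038 cm³ = 79903.8 mm³.
A = π r² = π × 0.875² = 2.4053 mm².
Length = 79903.8 / 2.4053 = 33219.89 mm = 33.22 m.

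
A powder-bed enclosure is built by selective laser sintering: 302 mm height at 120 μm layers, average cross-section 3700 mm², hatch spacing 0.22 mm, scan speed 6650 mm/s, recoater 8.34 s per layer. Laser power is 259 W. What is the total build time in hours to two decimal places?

7.60 hours

Number of layers: 302 / 0.12 → 2517 (rounded up).
Hatch length per layer = 3700 / 0.22, so 16818.2 mm.
Per-layer scan time = 16818.2 / 6650, so 2.5291 s.
Layer cycle = 2.5291 + 8.34 = 10.8691 s.
Build time = 2517 × 10.8691 = 27357.5247 s = 7.60 hours.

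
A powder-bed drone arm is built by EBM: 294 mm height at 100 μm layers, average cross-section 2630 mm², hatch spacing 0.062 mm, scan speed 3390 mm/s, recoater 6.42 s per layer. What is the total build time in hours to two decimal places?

Layers = ⌈294/0.1⌉ = 2940.
Hatch length per layer = 2630 / 0.062 = 42419.4 mm.
Beam time per layer = 42419.4 / 3390 = 12.5131 s.
Time per layer = 12.5131 + 6.42, so 18.9331 s.
Total: 2940 × 18.9331 s = 55663.314 s → 15.46 hours.

15.46 hours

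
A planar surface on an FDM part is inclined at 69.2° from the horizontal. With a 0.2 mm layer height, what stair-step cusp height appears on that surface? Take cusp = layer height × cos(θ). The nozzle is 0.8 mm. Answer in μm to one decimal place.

cos(69.2°) = 0.3551, so cusp = 0.2 × 0.3551 = 0.07102 mm → 71.0 μm.

71.0 μm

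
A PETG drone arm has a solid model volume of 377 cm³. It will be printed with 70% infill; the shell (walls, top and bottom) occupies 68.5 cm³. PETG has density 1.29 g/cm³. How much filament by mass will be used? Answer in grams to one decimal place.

366.9 g

Infill region: 377 − 68.5 → 308.5 cm³.
Deposited infill = 0.70 × 308.5, so 215.95 cm³.
Deposited volume: 68.5 + 215.95 → 284.45 cm³.
Mass: 284.45 × 1.29 → 366.9405 g.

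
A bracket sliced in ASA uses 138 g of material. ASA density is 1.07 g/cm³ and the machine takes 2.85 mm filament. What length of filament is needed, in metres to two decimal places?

Volume = 138 g / 1.07 g·cm⁻³ = 128.972 cm³ = 128972 mm³.
Cross-section of 2.85 mm filament: π·(2.85/2)² = 6.3794 mm².
Length = 128972 / 6.3794 = 20216.95 mm = 20.22 m.

20.22 m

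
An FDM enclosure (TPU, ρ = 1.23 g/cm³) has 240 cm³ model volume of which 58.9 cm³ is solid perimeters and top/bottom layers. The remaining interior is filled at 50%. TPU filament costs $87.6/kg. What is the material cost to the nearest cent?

Volume inside the shell = 240 − 58.9 = 181.1 cm³.
Deposited infill: 0.50 × 181.1 → 90.55 cm³.
Deposited volume: 58.9 + 90.55 → 149.45 cm³.
Mass = 149.45 × 1.23, so 183.8235 g.
At $87.6/kg: 183.8235/1000 × 87.6 = $16.10.

$16.10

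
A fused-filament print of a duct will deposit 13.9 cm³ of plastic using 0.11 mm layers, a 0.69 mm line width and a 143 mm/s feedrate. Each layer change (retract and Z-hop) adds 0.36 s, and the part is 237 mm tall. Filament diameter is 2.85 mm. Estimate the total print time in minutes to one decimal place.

Bead cross-section = 0.11 × 0.69, so 0.0759 mm².
Total extruded path = 13900/0.0759 = 183135.7 mm.
Extrusion time = 183135.7 / 143 = 1280.7 s.
Number of layers: 237 / 0.11 → 2155 (rounded up).
Layer-change overhead: 2155 × 0.36 → 775.8 s.
Total = 1280.7 + 775.8 = 2056.5 s = 34.3 minutes.

34.3 minutes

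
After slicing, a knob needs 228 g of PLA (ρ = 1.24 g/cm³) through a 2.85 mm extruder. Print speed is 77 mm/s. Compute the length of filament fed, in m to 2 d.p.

28.82 m

Volume = 228 g / 1.24 g·cm⁻³ = 183.871 cm³ = 183871 mm³.
Filament cross-section = π × (2.85/2)² = 6.3794 mm².
Length = 183871 / 6.3794 = 28822.62 mm = 28.82 m.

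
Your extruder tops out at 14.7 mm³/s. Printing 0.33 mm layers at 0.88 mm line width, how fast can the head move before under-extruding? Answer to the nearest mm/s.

51 mm/s

Bead cross-section = 0.33 × 0.88 = 0.2904 mm².
v_max = Q/A = 14.7/0.2904 = 50.62 mm/s → 51 mm/s.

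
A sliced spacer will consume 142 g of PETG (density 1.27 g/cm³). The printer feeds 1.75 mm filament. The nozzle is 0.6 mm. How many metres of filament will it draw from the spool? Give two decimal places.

46.49 m

Volume = 142 g / 1.27 g·cm⁻³ = 111.811 cm³ = 111811 mm³.
Filament cross-section = π × (1.75/2)² = 2.4053 mm².
L = V/A = 111811/2.4053 = 46485.26 mm → 46.49 m.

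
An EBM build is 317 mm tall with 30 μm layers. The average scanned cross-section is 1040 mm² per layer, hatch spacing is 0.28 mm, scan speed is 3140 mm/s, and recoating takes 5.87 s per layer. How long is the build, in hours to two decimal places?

Number of layers: 317 / 0.03 → 10567 (rounded up).
Hatch length per layer: 1040 / 0.28 → 3714.3 mm.
Beam time per layer: 3714.3 / 3140 → 1.1829 s.
Per-layer time = 1.1829 + 5.87, so 7.0529 s.
Build time = 10567 × 7.0529 = 74527.9943 s = 20.70 hours.

20.70 hours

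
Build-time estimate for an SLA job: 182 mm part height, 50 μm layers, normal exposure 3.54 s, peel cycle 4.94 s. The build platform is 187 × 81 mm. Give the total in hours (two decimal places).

Number of layers: 182 / 0.05 → 3640 (rounded up).
Cycle time: 3.54 + 4.94 → 8.48 s.
Total = 3640 × 8.48 = 30867.2 s = 8.57 hours.

8.57 hours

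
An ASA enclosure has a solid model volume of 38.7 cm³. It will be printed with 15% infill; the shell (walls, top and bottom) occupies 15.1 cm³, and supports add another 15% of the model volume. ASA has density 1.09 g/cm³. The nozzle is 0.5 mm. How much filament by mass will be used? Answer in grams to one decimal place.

Infill region = 38.7 − 15.1 = 23.6 cm³.
Infill volume = 0.15 × 23.6 = 3.54 cm³.
Support: 0.15 × 38.7 → 5.805 cm³.
Total extruded = 15.1 + 3.54 + 5.805 = 24.445 cm³.
Mass: 24.445 × 1.09 → 26.64505 g.

26.6 g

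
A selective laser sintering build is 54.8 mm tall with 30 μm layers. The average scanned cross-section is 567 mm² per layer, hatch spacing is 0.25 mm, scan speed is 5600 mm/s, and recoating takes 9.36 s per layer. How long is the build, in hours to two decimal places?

4.96 hours

Layer count = ceil(54.8 / 0.03) = 1827.
Scan path per layer = 567 / 0.25 = 2268 mm.
Scan time per layer: 2268 / 5600 → 0.405 s.
Per-layer time = 0.405 + 9.36, so 9.765 s.
Build time = 1827 × 9.765 = 17840.655 s = 4.96 hours.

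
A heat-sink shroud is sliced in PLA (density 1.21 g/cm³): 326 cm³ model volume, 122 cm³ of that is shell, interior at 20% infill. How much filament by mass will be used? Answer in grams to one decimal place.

197.0 g

Interior volume = 326 − 122 = 204 cm³.
Infill volume: 0.20 × 204 → 40.8 cm³.
Deposited volume: 122 + 40.8 → 162.8 cm³.
Mass: 162.8 × 1.21 → 196.988 g.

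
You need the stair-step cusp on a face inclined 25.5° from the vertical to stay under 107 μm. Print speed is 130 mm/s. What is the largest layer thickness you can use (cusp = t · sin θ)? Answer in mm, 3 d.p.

sin(25.5°) = 0.4305; t_max = 0.107/0.4305 = 0.249 mm.

0.249 mm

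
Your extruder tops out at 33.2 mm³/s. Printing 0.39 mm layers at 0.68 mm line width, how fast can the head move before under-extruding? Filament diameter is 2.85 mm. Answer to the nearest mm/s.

Bead cross-section: 0.39 × 0.68 → 0.2652 mm².
v_max = Q/A = 33.2/0.2652 = 125.19 mm/s → 125 mm/s.

125 mm/s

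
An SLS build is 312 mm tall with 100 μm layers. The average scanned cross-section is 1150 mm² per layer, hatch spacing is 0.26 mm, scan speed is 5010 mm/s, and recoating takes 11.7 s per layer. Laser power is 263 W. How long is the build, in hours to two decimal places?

Layers = ⌈312/0.1⌉ = 3120.
Hatch length per layer = 1150 / 0.26, so 4423.1 mm.
Scan time per layer: 4423.1 / 5010 → 0.8829 s.
Time per layer: 0.8829 + 11.7 → 12.5829 s.
Total: 3120 × 12.5829 s = 39258.648 s → 10.91 hours.

10.91 hours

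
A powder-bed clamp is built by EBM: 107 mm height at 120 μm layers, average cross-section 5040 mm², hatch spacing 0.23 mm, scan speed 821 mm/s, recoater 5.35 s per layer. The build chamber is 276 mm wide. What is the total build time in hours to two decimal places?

Layers = ⌈107/0.12⌉ = 892.
Per-layer scan distance = 5040 / 0.23 = 21913 mm.
Beam time per layer = 21913 / 821, so 26.6906 s.
Per-layer time = 26.6906 + 5.35, so 32.0406 s.
892 layers × 32.0406 s/layer = 28580.2152 s, i.e. 7.94 hours.

7.94 hours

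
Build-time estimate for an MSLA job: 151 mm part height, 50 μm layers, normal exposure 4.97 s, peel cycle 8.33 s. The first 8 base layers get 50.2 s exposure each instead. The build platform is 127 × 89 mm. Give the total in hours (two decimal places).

11.26 hours

Number of layers: 151 / 0.05 → 3020 (rounded up).
Bottom layers = 8 × (50.2 + 8.33) = 468.24 s.
Regular layers: 3012 × (4.97 + 8.33) → 40059.6 s.
Sum: 468.24 + 40059.6 = 40527.84 s → 11.26 hours.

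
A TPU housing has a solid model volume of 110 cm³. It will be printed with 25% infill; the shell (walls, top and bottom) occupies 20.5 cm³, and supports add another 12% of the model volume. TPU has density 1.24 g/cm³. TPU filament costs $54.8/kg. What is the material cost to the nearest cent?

Infill region = 110 − 20.5, so 89.5 cm³.
Infill deposited = 0.25 × 89.5 = 22.375 cm³.
Support = 0.12 × 110 = 13.2 cm³.
Total printed volume = 20.5 + 22.375 + 13.2, so 56.075 cm³.
Mass = 56.075 × 1.24, so 69.533 g.
At $54.8/kg: 69.533/1000 × 54.8 = $3.81.

$3.81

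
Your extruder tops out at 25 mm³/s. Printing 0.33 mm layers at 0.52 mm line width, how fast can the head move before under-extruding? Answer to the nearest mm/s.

Extrusion cross-section = 0.33 × 0.52 = 0.1716 mm².
v_max = Q/A = 25/0.1716 = 145.69 mm/s → 146 mm/s.

146 mm/s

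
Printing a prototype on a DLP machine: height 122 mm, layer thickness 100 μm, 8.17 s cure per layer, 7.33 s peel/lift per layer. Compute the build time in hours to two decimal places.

Number of layers: 122 / 0.1 → 1220 (rounded up).
Cycle time = 8.17 + 7.33, so 15.5 s.
Build time: 1220 × 15.5 s = 18910 s, i.e. 5.25 hours.

5.25 hours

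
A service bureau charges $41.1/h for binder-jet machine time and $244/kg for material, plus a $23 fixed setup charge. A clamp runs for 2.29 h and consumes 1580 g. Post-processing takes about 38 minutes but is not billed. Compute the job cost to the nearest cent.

Time charge = 41.1 × 2.29, so $94.119.
Material charge: 244 × 1580/1000 → $385.52.
Adding setup: 94.119 + 385.52 + 23 → 502.639 ≈ $502.64.

$502.64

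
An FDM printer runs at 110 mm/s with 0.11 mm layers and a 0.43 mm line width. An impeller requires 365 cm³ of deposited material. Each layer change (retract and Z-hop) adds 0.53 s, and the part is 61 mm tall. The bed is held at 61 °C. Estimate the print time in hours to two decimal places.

19.57 hours

Line area = 0.11 × 0.43, so 0.0473 mm².
Path length: 365000 mm³ / 0.0473 mm² → 7716701.9 mm.
Time extruding: 7716701.9 / 110 → 70151.8 s.
Number of layers: 61 / 0.11 → 555 (rounded up).
Z-hop total: 555 × 0.53 → 294.15 s.
Altogether 70151.8 + 294.15 = 70445.95 s, i.e. 19.57 hours.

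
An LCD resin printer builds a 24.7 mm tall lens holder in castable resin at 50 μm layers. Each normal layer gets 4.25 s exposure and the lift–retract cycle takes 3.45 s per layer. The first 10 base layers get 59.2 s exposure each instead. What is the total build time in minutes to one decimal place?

Layers = ⌈24.7/0.05⌉ = 494.
Bottom layers = 10 × (59.2 + 3.45), so 626.5 s.
Regular layers: 484 × (4.25 + 3.45) → 3726.8 s.
Total = 626.5 + 3726.8 = 4353.3 s = 72.6 minutes.

72.6 minutes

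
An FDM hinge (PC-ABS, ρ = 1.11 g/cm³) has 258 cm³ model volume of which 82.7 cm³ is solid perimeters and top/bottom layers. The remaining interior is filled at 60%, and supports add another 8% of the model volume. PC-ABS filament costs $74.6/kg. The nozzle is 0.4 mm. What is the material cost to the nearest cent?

$17.27

Infill region = 258 − 82.7, so 175.3 cm³.
Infill deposited = 0.60 × 175.3 = 105.18 cm³.
Support = 0.08 × 258 = 20.64 cm³.
Total printed volume = 82.7 + 105.18 + 20.64, so 208.52 cm³.
Mass = 208.52 × 1.11, so 231.4572 g.
At $74.6/kg: 231.4572/1000 × 74.6 = $17.27.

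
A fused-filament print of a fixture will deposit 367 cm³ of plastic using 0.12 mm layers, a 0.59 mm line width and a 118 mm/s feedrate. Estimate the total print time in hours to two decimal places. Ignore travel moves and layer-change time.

12.20 hours

Extrusion cross-section = 0.12 × 0.59, so 0.0708 mm².
Path length: 367000 mm³ / 0.0708 mm² → 5183615.8 mm.
Extrusion time: 5183615.8 / 118 → 43928.9 s.
43928.9 s = 12.20 hours.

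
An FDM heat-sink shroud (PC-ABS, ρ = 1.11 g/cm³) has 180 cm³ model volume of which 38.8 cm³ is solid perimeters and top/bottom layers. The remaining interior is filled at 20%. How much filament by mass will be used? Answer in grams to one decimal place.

74.4 g

Volume inside the shell = 180 − 38.8 = 141.2 cm³.
Infill volume = 0.20 × 141.2 = 28.24 cm³.
Deposited volume: 38.8 + 28.24 → 67.04 cm³.
Mass = 67.04 × 1.11 = 74.4144 g.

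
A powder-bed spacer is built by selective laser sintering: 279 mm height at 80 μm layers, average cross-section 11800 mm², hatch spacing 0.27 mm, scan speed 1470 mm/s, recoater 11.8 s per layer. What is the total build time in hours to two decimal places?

40.24 hours

Layers = ⌈279/0.08⌉ = 3488.
Hatch length per layer = 11800 / 0.27 = 43703.7 mm.
Laser time per layer = 43703.7 / 1470, so 29.7304 s.
Time per layer = 29.7304 + 11.8 = 41.5304 s.
Total: 3488 × 41.5304 s = 144858.0352 s → 40.24 hours.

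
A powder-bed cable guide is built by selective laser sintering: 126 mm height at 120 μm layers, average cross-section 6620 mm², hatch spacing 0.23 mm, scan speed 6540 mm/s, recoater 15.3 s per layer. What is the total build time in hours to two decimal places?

5.75 hours

Layer count = ceil(126 / 0.12) = 1050.
Per-layer scan distance = 6620 / 0.23 = 28782.6 mm.
Per-layer scan time: 28782.6 / 6540 → 4.401 s.
Time per layer: 4.401 + 15.3 → 19.701 s.
Total: 1050 × 19.701 s = 20686.05 s → 5.75 hours.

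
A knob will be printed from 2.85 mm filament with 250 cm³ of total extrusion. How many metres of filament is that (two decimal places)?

Cross-section of 2.85 mm filament: π·(2.85/2)² = 6.3794 mm².
L = 250000 mm³ / 6.3794 mm² = 39188.64 mm, i.e. 39.19 m.

39.19 m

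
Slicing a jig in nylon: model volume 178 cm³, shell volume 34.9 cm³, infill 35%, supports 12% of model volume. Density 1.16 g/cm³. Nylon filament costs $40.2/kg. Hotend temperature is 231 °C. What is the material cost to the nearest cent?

$4.96

Interior volume: 178 − 34.9 → 143.1 cm³.
Infill deposited = 0.35 × 143.1, so 50.085 cm³.
Support = 0.12 × 178, so 21.36 cm³.
Total printed volume = 34.9 + 50.085 + 21.36, so 106.345 cm³.
Mass = 106.345 × 1.16 = 123.3602 g.
Cost = 123.3602 g / 1000 × $40.2/kg = $4.96.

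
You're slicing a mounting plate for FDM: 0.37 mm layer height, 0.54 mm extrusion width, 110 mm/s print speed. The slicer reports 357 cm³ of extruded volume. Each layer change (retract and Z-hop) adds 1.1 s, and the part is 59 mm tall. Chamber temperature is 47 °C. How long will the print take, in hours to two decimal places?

4.56 hours

Line area = 0.37 × 0.54, so 0.1998 mm².
Path length: 357000 mm³ / 0.1998 mm² → 1786786.8 mm.
Print-move time: 1786786.8 / 110 → 16243.5 s.
Layers = ⌈59/0.37⌉ = 160.
Layer-change overhead = 160 × 1.1, so 176 s.
Altogether 16243.5 + 176 = 16419.5 s, i.e. 4.56 hours.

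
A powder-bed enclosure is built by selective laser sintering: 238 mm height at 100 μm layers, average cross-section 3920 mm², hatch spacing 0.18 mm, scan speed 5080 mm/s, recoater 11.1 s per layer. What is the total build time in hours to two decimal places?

Number of layers: 238 / 0.1 → 2380 (rounded up).
Hatch length per layer: 3920 / 0.18 → 21777.8 mm.
Scan time per layer = 21777.8 / 5080, so 4.287 s.
Per-layer time = 4.287 + 11.1, so 15.387 s.
Total: 2380 × 15.387 s = 36621.06 s → 10.17 hours.

10.17 hours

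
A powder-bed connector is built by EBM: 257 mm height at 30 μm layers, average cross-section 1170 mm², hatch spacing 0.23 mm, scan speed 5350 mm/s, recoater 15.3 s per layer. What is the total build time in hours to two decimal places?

38.67 hours

Layers = ⌈257/0.03⌉ = 8567.
Scan path per layer = 1170 / 0.23, so 5087 mm.
Per-layer scan time: 5087 / 5350 → 0.9508 s.
Time per layer = 0.9508 + 15.3 = 16.2508 s.
Build time = 8567 × 16.2508 = 139220.6036 s = 38.67 hours.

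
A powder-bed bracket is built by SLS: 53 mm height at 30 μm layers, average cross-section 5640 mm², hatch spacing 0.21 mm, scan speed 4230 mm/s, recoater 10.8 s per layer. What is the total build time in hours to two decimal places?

8.42 hours

Layers = ⌈53/0.03⌉ = 1767.
Scan path per layer: 5640 / 0.21 → 26857.1 mm.
Laser time per layer = 26857.1 / 4230, so 6.3492 s.
Per-layer time: 6.3492 + 10.8 → 17.1492 s.
1767 layers × 17.1492 s/layer = 30302.6364 s, i.e. 8.42 hours.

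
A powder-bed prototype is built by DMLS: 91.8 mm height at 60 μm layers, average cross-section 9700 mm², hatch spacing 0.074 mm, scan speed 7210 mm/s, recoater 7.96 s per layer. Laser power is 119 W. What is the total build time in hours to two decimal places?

11.11 hours

Layer count = ceil(91.8 / 0.06) = 1530.
Hatch length per layer = 9700 / 0.074 = 131081.1 mm.
Scan time per layer: 131081.1 / 7210 → 18.1805 s.
Time per layer: 18.1805 + 7.96 → 26.1405 s.
Total: 1530 × 26.1405 s = 39994.965 s → 11.11 hours.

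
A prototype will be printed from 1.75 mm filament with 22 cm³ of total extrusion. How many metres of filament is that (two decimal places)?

9.15 m

Filament cross-section = π × (1.75/2)² = 2.4053 mm².
L = 22000 mm³ / 2.4053 mm² = 9146.47 mm, i.e. 9.15 m.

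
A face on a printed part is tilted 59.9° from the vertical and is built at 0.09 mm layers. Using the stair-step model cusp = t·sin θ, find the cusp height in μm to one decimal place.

sin(59.9°) = 0.8652, so cusp = 0.09 × 0.8652 = 0.077868 mm → 77.9 μm.

77.9 μm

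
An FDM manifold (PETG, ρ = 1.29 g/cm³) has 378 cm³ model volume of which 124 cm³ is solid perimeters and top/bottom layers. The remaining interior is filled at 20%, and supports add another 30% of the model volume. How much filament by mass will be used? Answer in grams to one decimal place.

Infill region = 378 − 124 = 254 cm³.
Infill volume = 0.20 × 254, so 50.8 cm³.
Support = 0.30 × 378, so 113.4 cm³.
Total printed volume = 124 + 50.8 + 113.4, so 288.2 cm³.
Mass = 288.2 × 1.29 = 371.778 g.

371.8 g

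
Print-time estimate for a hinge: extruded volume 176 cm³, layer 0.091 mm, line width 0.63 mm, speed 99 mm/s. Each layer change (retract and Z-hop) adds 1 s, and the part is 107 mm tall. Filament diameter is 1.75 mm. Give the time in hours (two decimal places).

8.94 hours

Line area = 0.091 × 0.63, so 0.05733 mm².
Path length: 176000 mm³ / 0.05733 mm² → 3069945.9 mm.
Print-move time = 3069945.9 / 99, so 31009.6 s.
Layer count = ceil(107 / 0.091) = 1176.
Non-print overhead: 1176 × 1 → 1176 s.
Total = 31009.6 + 1176 = 32185.6 s = 8.94 hours.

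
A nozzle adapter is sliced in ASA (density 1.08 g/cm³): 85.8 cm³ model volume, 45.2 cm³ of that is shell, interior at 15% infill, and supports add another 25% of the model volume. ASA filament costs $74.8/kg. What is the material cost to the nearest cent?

$5.88

Infill region = 85.8 − 45.2 = 40.6 cm³.
Infill volume: 0.15 × 40.6 → 6.09 cm³.
Support = 0.25 × 85.8 = 21.45 cm³.
Total printed volume: 45.2 + 6.09 + 21.45 → 72.74 cm³.
Mass = 72.74 × 1.08 = 78.5592 g.
Cost = 78.5592 g / 1000 × $74.8/kg = $5.88.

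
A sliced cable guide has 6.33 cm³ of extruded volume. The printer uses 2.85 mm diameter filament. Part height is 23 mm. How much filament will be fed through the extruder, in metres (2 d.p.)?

Filament cross-section = π × (2.85/2)² = 6.3794 mm².
L = 6330 mm³ / 6.3794 mm² = 992.26 mm, i.e. 0.99 m.

0.99 m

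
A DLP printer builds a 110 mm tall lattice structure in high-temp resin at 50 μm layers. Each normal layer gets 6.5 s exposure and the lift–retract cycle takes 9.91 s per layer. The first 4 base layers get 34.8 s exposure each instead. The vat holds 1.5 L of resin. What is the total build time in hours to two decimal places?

Layers = ⌈110/0.05⌉ = 2200.
Bottom layers = 4 × (34.8 + 9.91), so 178.84 s.
Remaining layers = 2196 × (6.5 + 9.91), so 36036.36 s.
Sum: 178.84 + 36036.36 = 36215.2 s → 10.06 hours.

10.06 hours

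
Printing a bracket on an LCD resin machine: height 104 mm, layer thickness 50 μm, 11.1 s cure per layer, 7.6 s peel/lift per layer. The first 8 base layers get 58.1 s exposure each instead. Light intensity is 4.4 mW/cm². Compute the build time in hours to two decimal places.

10.91 hours

Number of layers: 104 / 0.05 → 2080 (rounded up).
Bottom layers: 8 × (58.1 + 7.6) → 525.6 s.
Normal layers = 2072 × (11.1 + 7.6), so 38746.4 s.
Sum: 525.6 + 38746.4 = 39272 s → 10.91 hours.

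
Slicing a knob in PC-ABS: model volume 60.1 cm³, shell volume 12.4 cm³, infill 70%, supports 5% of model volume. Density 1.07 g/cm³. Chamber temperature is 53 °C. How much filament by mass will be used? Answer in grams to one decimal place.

Volume inside the shell: 60.1 − 12.4 → 47.7 cm³.
Deposited infill = 0.70 × 47.7, so 33.39 cm³.
Support = 0.05 × 60.1 = 3.005 cm³.
Deposited volume = 12.4 + 33.39 + 3.005 = 48.795 cm³.
Mass: 48.795 × 1.07 → 52.21065 g.

52.2 g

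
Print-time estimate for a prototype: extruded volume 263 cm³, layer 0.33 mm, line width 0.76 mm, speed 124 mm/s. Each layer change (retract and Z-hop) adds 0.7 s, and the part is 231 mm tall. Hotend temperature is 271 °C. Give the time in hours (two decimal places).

Line area = 0.33 × 0.76, so 0.2508 mm².
Path length: 263000 mm³ / 0.2508 mm² → 1048644.3 mm.
Extrusion time = 1048644.3 / 124 = 8456.8 s.
Layer count = ceil(231 / 0.33) = 700.
Z-hop total = 700 × 0.7, so 490 s.
Total = 8456.8 + 490 = 8946.8 s = 2.49 hours.

2.49 hours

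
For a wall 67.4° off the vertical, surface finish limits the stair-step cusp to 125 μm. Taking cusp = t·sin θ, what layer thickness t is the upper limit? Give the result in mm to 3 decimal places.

Layer height = cusp / sin(67.4°) = 0.125 / 0.9232 = 0.135 mm.

0.135 mm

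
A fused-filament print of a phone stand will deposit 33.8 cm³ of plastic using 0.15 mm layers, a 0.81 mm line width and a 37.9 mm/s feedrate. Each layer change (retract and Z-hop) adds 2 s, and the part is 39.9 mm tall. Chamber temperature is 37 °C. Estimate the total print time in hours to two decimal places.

2.19 hours

Bead cross-section: 0.15 × 0.81 → 0.1215 mm².
Total extruded path = 33800/0.1215 = 278189.3 mm.
Time extruding = 278189.3 / 37.9, so 7340.1 s.
Layer count = ceil(39.9 / 0.15) = 266.
Layer-change overhead = 266 × 2 = 532 s.
Total = 7340.1 + 532 = 7872.1 s = 2.19 hours.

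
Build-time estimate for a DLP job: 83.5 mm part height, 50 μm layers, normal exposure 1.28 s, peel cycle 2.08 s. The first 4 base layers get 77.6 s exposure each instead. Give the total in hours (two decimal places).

Layers = ⌈83.5/0.05⌉ = 1670.
Bottom layers = 4 × (77.6 + 2.08) = 318.72 s.
Remaining layers = 1666 × (1.28 + 2.08) = 5597.76 s.
Sum: 318.72 + 5597.76 = 5916.48 s → 1.64 hours.

1.64 hours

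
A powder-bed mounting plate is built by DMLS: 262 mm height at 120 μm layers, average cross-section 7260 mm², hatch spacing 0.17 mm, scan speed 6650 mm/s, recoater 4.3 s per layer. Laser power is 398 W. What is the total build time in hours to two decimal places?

Layers = ⌈262/0.12⌉ = 2184.
Hatch length per layer = 7260 / 0.17, so 42705.9 mm.
Scan time per layer = 42705.9 / 6650 = 6.4219 s.
Per-layer time = 6.4219 + 4.3 = 10.7219 s.
2184 layers × 10.7219 s/layer = 23416.6296 s, i.e. 6.50 hours.

6.50 hours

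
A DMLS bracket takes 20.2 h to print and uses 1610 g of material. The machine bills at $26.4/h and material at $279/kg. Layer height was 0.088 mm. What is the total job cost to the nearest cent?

Time charge: 26.4 × 20.2 → $533.28.
Material cost: 279 × 1610/1000 → $449.19.
Total = 533.28 + 449.19 = $982.47.

$982.47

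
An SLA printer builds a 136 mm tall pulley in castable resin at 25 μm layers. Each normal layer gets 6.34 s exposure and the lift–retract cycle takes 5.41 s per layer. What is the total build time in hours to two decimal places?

17.76 hours

Layer count = ceil(136 / 0.025) = 5440.
Per-layer time = 6.34 + 5.41 = 11.75 s.
Total = 5440 × 11.75 = 63920 s = 17.76 hours.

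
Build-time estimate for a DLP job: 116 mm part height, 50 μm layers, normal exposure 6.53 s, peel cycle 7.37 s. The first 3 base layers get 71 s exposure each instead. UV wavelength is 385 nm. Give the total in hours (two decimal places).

9.01 hours

Layer count = ceil(116 / 0.05) = 2320.
Burn-in layers: 3 × (71 + 7.37) → 235.11 s.
Remaining layers: 2317 × (6.53 + 7.37) → 32206.3 s.
Total = 235.11 + 32206.3 = 32441.41 s = 9.01 hours.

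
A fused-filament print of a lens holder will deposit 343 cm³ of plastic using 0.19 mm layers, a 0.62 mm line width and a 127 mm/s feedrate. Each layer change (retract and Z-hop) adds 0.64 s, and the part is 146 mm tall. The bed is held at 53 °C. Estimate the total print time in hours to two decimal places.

Bead cross-section: 0.19 × 0.62 → 0.1178 mm².
Path length: 343000 mm³ / 0.1178 mm² → 2911714.8 mm.
Print-move time: 2911714.8 / 127 → 22926.9 s.
Layer count = ceil(146 / 0.19) = 769.
Non-print overhead = 769 × 0.64, so 492.16 s.
Total = 22926.9 + 492.16 = 23419.06 s = 6.51 hours.

6.51 hours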